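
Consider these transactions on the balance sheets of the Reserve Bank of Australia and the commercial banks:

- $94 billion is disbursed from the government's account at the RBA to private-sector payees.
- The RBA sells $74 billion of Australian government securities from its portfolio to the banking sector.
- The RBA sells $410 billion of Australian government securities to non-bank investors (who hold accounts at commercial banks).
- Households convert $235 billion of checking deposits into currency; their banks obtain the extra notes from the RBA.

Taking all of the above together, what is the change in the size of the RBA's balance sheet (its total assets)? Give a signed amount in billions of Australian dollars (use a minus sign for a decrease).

Government spending $94 billion: only the composition of liabilities changes → 0.
OMO sale (to banks) $74 billion: an RBA asset is shed → −$74B.
Asset sale (to non-banks) $410 billion: an RBA asset is shed → −$410B.
Currency withdrawal $235 billion: only the composition of liabilities changes → 0.
Net: 0 − 74 − 410 + 0 = -$484 billion.

-$484 billion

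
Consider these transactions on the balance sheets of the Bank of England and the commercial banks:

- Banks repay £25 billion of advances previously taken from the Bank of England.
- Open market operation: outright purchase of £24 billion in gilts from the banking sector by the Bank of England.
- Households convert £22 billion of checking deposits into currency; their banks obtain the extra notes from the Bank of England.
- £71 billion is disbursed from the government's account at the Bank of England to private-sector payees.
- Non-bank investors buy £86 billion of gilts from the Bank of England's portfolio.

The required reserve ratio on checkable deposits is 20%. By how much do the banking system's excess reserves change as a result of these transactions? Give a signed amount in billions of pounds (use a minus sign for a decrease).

-£30.6 billion

Discount-window repayment £25 billion: reserves −£25B, deposits 0.
OMO purchase (from banks) £24 billion: reserves +£24B, deposits 0.
Currency withdrawal £22 billion: reserves −£22B, deposits −£22B.
Government spending £71 billion: reserves +£71B, deposits +£71B.
Asset sale (to non-banks) £86 billion: reserves −£86B, deposits −£86B.
Totals: Δreserves = −£38B, Δdeposits = −£37B.
Δrequired reserves = 20% × −£37B = −£7.4B.
Δexcess reserves = Δreserves − Δrequired = −£38B − (−£7.4B) = -£30.6 billion.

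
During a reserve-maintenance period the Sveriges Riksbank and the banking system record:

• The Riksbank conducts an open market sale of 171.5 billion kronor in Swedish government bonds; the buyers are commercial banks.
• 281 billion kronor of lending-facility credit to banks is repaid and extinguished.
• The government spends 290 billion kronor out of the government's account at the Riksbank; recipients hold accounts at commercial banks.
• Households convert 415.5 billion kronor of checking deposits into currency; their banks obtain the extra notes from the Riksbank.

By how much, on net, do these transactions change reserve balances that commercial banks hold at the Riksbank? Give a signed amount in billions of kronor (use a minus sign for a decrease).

OMO sale (to banks) 171.5 billion kronor: the buying banks pay out of their reserve balances → −171.5B.
Discount-window repayment 281 billion kronor: repayment is debited from reserves → −281B.
Government spending 290 billion kronor: government payments flow into bank reserve accounts → +290B.
Currency withdrawal 415.5 billion kronor: banks swap reserves for currency → −415.5B.
Net: −171.5 − 281 + 290 − 415.5 = -578 billion.

-578 billion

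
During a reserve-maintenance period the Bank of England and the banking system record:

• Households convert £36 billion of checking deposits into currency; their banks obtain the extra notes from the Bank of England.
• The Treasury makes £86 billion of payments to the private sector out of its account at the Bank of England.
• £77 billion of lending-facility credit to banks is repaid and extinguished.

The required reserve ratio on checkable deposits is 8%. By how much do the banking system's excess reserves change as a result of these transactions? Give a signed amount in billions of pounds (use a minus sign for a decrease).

Currency withdrawal £36 billion: reserves −£36B, deposits −£36B.
Government spending £86 billion: reserves +£86B, deposits +£86B.
Discount-window repayment £77 billion: reserves −£77B, deposits 0.
Totals: Δreserves = −£27B, Δdeposits = +£50B.
Δrequired reserves = 8% × +£50B = +£4B.
Δexcess reserves = Δreserves − Δrequired = −£27B − (+£4B) = -£31 billion.

-£31 billion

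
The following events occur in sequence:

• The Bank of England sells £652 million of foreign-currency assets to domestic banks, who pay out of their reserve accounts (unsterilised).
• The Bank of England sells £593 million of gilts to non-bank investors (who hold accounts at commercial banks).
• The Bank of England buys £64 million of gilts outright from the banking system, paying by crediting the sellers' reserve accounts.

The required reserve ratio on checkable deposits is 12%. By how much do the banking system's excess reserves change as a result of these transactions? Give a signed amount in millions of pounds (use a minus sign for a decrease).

-£1109.84 million

FX sale £652 million: reserves −£652M, deposits 0.
Asset sale (to non-banks) £593 million: reserves −£593M, deposits −£593M.
OMO purchase (from banks) £64 million: reserves +£64M, deposits 0.
Totals: Δreserves = −£1181M, Δdeposits = −£593M.
Δrequired reserves = 12% × −£593M = −£71.16M.
Δexcess reserves = Δreserves − Δrequired = −£1181M − (−£71.16M) = -£1109.84 million.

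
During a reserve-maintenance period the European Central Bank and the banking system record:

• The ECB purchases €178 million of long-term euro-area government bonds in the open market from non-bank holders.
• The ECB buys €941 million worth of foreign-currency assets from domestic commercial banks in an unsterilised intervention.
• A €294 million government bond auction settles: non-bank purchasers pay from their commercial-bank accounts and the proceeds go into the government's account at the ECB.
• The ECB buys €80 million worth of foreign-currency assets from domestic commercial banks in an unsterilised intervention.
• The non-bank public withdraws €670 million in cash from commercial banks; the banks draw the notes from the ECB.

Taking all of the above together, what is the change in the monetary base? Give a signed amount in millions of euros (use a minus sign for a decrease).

+€905 million

Asset purchase (from non-banks) €178 million: ECB balance sheet expands → +€178M.
FX purchase €941 million: ECB balance sheet expands → +€941M.
Government account inflow €294 million: reserves shift to a non-base liability → −€294M.
FX purchase €80 million: ECB balance sheet expands → +€80M.
Currency withdrawal €670 million: just a shift between currency and reserves — both are base money → 0.
Net: 178 + 941 − 294 + 80 + 0 = +€905 million.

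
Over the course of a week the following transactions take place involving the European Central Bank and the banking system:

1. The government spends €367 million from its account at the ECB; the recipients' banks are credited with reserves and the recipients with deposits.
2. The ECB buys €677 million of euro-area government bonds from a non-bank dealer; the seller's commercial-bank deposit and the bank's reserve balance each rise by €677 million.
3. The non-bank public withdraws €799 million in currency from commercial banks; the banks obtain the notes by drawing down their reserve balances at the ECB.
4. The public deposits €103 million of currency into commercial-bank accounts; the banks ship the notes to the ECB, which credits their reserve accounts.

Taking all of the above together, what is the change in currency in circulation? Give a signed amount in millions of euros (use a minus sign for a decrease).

Government spending €367 million: no currency enters or leaves circulation → 0.
Asset purchase (from non-banks) €677 million: no currency enters or leaves circulation → 0.
Currency withdrawal €799 million: notes leave the central bank → +€799M.
Currency deposit €103 million: notes return to the central bank → −€103M.
Net: 0 + 0 + 799 − 103 = +€696 million.

+€696 million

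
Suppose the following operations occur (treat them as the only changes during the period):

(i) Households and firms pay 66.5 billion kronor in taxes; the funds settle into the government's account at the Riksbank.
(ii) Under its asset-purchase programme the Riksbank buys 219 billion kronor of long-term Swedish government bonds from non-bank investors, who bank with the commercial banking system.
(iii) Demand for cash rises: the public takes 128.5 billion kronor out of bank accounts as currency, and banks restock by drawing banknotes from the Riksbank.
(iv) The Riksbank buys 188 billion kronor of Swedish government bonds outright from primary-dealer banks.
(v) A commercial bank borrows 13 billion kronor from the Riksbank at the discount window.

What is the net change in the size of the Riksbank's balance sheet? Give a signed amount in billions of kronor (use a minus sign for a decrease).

+420 billion

Government account inflow 66.5 billion kronor: only the composition of liabilities changes → 0.
Asset purchase (from non-banks) 219 billion kronor: a Riksbank asset is acquired → +219B.
Currency withdrawal 128.5 billion kronor: only the composition of liabilities changes → 0.
OMO purchase (from banks) 188 billion kronor: a Riksbank asset is acquired → +188B.
Discount-window loan 13 billion kronor: a Riksbank asset is acquired → +13B.
Net: 0 + 219 + 0 + 188 + 13 = +420 billion.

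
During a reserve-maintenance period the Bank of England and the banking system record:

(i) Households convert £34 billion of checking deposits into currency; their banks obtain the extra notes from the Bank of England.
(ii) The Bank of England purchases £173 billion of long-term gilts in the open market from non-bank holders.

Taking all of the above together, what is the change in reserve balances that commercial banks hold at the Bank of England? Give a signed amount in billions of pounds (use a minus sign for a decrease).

Bank of England balance sheet:
  Assets:      Securities +£173B
  Liabilities: Bank reserves +£139B, Currency in circulation +£34B
So the change in reserve balances that commercial banks hold at the Bank of England is +£139 billion.

+£139 billion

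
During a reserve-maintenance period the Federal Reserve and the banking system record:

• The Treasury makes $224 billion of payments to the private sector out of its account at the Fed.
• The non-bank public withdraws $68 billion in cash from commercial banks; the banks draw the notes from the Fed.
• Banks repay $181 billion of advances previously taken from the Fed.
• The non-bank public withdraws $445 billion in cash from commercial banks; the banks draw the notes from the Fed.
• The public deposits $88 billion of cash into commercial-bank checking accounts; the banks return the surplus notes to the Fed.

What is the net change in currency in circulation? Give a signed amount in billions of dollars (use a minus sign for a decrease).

Government spending $224 billion: no currency enters or leaves circulation → 0.
Currency withdrawal $68 billion: notes leave the central bank → +$68B.
Discount-window repayment $181 billion: no currency enters or leaves circulation → 0.
Currency withdrawal $445 billion: notes leave the central bank → +$445B.
Currency deposit $88 billion: notes return to the central bank → −$88B.
Net: 0 + 68 + 0 + 445 − 88 = +$425 billion.

+$425 billion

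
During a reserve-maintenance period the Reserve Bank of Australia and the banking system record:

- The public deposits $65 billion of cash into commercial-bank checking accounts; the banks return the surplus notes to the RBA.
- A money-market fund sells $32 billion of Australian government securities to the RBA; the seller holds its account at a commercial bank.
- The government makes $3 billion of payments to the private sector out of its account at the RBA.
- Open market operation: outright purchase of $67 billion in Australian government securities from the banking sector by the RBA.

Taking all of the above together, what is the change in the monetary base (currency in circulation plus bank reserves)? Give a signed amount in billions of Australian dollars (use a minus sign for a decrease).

Currency deposit $65 billion: just a shift between currency and reserves — both are base money → 0.
Asset purchase (from non-banks) $32 billion: RBA balance sheet expands → +$32B.
Government spending $3 billion: a non-base liability converts back to reserves → +$3B.
OMO purchase (from banks) $67 billion: RBA balance sheet expands → +$67B.
Net: 0 + 32 + 3 + 67 = +$102 billion.

+$102 billion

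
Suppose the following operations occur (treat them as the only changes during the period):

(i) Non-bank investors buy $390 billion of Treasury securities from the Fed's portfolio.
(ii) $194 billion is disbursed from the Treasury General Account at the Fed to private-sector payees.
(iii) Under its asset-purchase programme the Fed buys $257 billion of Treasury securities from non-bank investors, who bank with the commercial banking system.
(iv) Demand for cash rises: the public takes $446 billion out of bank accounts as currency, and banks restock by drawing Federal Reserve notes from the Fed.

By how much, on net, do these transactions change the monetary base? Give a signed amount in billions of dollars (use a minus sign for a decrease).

Asset sale (to non-banks) $390 billion: Fed balance sheet contracts → −$390B.
Government spending $194 billion: a non-base liability converts back to reserves → +$194B.
Asset purchase (from non-banks) $257 billion: Fed balance sheet expands → +$257B.
Currency withdrawal $446 billion: just a shift between currency and reserves — both are base money → 0.
Net: −390 + 194 + 257 + 0 = +$61 billion.

+$61 billion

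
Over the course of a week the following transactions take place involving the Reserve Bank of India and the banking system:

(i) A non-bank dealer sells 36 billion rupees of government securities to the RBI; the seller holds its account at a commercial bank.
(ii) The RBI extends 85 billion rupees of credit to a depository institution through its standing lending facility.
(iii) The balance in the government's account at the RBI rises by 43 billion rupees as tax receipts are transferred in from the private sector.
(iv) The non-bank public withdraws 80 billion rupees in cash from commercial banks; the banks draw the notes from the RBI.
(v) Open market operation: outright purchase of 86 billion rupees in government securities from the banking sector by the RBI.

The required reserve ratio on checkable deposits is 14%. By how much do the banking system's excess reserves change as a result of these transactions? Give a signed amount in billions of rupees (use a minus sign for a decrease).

+96.18 billion

Asset purchase (from non-banks) 36 billion rupees: reserves +36B, deposits +36B.
Discount-window loan 85 billion rupees: reserves +85B, deposits 0.
Government account inflow 43 billion rupees: reserves −43B, deposits −43B.
Currency withdrawal 80 billion rupees: reserves −80B, deposits −80B.
OMO purchase (from banks) 86 billion rupees: reserves +86B, deposits 0.
Totals: Δreserves = +84B, Δdeposits = −87B.
Δrequired reserves = 14% × −87B = −12.18B.
Δexcess reserves = Δreserves − Δrequired = +84B − (−12.18B) = +96.18 billion.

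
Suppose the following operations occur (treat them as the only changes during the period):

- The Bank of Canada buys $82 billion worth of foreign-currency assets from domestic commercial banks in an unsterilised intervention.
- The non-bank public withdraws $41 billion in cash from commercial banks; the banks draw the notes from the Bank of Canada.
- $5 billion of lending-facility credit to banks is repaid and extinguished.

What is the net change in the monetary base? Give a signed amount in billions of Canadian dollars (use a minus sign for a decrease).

+$77 billion

Bank of Canada balance sheet:
  Assets:      Loans to banks −$5B, Foreign assets +$82B
  Liabilities: Bank reserves +$36B, Currency in circulation +$41B
Monetary base = currency + reserves: +$41B + (+$36B) = +$77 billion.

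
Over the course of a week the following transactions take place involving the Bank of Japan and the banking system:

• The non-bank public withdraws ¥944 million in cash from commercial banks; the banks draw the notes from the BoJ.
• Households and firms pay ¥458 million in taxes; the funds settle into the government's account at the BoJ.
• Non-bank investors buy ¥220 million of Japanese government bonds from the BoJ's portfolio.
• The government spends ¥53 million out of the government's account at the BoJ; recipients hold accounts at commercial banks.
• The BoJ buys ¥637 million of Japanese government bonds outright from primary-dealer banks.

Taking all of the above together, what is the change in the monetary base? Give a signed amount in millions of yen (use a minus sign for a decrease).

Currency withdrawal ¥944 million: just a shift between currency and reserves — both are base money → 0.
Government account inflow ¥458 million: reserves shift to a non-base liability → −¥458M.
Asset sale (to non-banks) ¥220 million: BoJ balance sheet contracts → −¥220M.
Government spending ¥53 million: a non-base liability converts back to reserves → +¥53M.
OMO purchase (from banks) ¥637 million: BoJ balance sheet expands → +¥637M.
Net: 0 − 458 − 220 + 53 + 637 = +¥12 million.

+¥12 million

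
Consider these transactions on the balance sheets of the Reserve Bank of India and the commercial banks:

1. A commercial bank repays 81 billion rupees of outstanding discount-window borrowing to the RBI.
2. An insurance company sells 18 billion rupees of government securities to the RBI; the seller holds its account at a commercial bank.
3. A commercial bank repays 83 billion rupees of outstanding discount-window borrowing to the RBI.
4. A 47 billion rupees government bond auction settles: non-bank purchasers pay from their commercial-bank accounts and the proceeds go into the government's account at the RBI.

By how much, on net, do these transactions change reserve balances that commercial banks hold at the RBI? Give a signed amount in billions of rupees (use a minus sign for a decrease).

Discount-window repayment 81 billion rupees: repayment is debited from reserves → −81B.
Asset purchase (from non-banks) 18 billion rupees: the RBI pays by crediting reserve accounts → +18B.
Discount-window repayment 83 billion rupees: repayment is debited from reserves → −83B.
Government account inflow 47 billion rupees: funds move from bank reserves into the government account → −47B.
Net: −81 + 18 − 83 − 47 = -193 billion.

-193 billion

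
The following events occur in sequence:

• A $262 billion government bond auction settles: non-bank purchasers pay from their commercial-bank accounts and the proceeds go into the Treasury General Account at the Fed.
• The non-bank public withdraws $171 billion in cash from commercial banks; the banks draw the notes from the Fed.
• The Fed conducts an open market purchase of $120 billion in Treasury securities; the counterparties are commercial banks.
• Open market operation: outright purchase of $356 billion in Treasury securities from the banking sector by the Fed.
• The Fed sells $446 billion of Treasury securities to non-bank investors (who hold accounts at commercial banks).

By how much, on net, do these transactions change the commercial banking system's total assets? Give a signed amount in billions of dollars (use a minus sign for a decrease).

Government account inflow $262 billion: bank balance sheets shrink → −$262B.
Currency withdrawal $171 billion: bank balance sheets shrink → −$171B.
OMO purchase (from banks) $120 billion: just an asset swap on bank balance sheets → 0.
OMO purchase (from banks) $356 billion: just an asset swap on bank balance sheets → 0.
Asset sale (to non-banks) $446 billion: bank balance sheets shrink → −$446B.
Net: −262 − 171 + 0 + 0 − 446 = -$879 billion.

-$879 billion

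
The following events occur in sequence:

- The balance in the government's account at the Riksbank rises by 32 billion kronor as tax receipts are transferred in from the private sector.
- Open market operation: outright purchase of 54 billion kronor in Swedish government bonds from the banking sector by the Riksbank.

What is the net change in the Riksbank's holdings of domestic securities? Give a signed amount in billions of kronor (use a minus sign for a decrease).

Government account inflow 32 billion kronor: the Riksbank's securities portfolio is untouched → 0.
OMO purchase (from banks) 54 billion kronor: securities added to the Riksbank's portfolio → +54B.
Net: 0 + 54 = +54 billion.

+54 billion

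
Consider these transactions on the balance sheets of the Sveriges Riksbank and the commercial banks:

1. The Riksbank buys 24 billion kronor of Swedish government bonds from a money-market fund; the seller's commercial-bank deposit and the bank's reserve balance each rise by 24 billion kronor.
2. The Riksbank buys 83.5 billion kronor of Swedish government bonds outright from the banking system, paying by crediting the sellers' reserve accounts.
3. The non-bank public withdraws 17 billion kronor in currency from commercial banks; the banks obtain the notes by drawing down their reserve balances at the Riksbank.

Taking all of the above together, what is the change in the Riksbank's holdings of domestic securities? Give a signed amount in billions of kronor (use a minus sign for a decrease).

+107.5 billion

Riksbank balance sheet:
  Assets:      Securities +107.5B
  Liabilities: Bank reserves +90.5B, Currency in circulation +17B
Commercial banking system:
  Assets:      Reserves at CB +90.5B, Securities −83.5B
  Liabilities: Checkable deposits +7B
So the change in the Riksbank's holdings of domestic securities is +107.5 billion.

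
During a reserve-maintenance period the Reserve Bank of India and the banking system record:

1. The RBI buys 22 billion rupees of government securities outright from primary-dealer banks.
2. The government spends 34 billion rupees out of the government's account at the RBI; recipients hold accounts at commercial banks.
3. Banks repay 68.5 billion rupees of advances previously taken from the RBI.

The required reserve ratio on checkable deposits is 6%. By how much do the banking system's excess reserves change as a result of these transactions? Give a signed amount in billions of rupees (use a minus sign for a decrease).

-14.54 billion

OMO purchase (from banks) 22 billion rupees: reserves +22B, deposits 0.
Government spending 34 billion rupees: reserves +34B, deposits +34B.
Discount-window repayment 68.5 billion rupees: reserves −68.5B, deposits 0.
Totals: Δreserves = −12.5B, Δdeposits = +34B.
Δrequired reserves = 6% × +34B = +2.04B.
Δexcess reserves = Δreserves − Δrequired = −12.5B − (+2.04B) = -14.54 billion.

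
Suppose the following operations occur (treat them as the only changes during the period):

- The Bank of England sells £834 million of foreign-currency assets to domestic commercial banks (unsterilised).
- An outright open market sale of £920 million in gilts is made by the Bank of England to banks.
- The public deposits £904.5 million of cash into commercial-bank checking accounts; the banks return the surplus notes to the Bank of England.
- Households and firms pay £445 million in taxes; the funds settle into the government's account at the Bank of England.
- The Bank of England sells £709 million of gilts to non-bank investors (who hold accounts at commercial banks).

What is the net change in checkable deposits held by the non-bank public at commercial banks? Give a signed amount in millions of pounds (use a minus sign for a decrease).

Bank of England balance sheet:
  Assets:      Securities −£1629M, Foreign assets −£834M
  Liabilities: Bank reserves −£2003.5M, Currency in circulation −£904.5M, Government deposits +£445M
Commercial banking system:
  Assets:      Reserves at CB −£2003.5M, Securities +£920M, Foreign assets +£834M
  Liabilities: Checkable deposits −£249.5M
So the change in checkable deposits held by the non-bank public at commercial banks is -£249.5 million.

-£249.5 million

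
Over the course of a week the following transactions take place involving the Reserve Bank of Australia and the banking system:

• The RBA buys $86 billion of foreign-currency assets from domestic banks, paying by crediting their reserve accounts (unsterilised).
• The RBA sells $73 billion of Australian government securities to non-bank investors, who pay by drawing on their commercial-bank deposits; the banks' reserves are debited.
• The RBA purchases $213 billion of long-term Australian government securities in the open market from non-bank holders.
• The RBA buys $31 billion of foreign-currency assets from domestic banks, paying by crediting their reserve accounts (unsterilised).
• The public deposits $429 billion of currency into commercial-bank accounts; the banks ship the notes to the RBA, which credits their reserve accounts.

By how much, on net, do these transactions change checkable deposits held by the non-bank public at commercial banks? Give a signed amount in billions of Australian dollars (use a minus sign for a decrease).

RBA balance sheet:
  Assets:      Securities +$140B, Foreign assets +$117B
  Liabilities: Bank reserves +$686B, Currency in circulation −$429B
Commercial banking system:
  Assets:      Reserves at CB +$686B, Foreign assets −$117B
  Liabilities: Checkable deposits +$569B
So the change in checkable deposits held by the non-bank public at commercial banks is +$569 billion.

+$569 billion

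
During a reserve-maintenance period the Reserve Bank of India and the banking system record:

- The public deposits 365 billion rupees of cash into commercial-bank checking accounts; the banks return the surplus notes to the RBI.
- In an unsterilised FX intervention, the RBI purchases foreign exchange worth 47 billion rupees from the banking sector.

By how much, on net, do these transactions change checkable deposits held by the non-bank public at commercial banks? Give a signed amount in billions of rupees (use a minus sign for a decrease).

+365 billion

Currency deposit 365 billion rupees: non-bank counterparties' bank balances rise → +365B.
FX purchase 47 billion rupees: the counterparty is a bank, so public deposits are unchanged → 0.
Net: 365 + 0 = +365 billion.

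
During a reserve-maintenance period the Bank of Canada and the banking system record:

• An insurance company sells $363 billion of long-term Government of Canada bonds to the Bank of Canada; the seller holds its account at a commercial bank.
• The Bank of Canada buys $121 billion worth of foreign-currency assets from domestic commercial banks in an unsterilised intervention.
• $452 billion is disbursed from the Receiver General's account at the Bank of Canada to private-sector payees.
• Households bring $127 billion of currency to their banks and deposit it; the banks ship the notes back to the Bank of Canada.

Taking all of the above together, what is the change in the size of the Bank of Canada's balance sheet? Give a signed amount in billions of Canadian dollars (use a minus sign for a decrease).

+$484 billion

Asset purchase (from non-banks) $363 billion: a Bank of Canada asset is acquired → +$363B.
FX purchase $121 billion: a Bank of Canada asset is acquired → +$121B.
Government spending $452 billion: only the composition of liabilities changes → 0.
Currency deposit $127 billion: only the composition of liabilities changes → 0.
Net: 363 + 121 + 0 + 0 = +$484 billion.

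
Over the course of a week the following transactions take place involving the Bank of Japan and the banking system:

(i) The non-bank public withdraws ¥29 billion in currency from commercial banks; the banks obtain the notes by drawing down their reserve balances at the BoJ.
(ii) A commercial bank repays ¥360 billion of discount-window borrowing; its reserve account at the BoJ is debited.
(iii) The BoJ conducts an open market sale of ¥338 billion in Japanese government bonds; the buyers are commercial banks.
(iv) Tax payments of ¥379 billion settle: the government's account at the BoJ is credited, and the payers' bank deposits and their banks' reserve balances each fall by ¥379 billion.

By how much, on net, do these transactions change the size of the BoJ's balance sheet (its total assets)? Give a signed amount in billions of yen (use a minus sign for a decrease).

-¥698 billion

Currency withdrawal ¥29 billion: only the composition of liabilities changes → 0.
Discount-window repayment ¥360 billion: a BoJ asset is shed → −¥360B.
OMO sale (to banks) ¥338 billion: a BoJ asset is shed → −¥338B.
Government account inflow ¥379 billion: only the composition of liabilities changes → 0.
Net: 0 − 360 − 338 + 0 = -¥698 billion.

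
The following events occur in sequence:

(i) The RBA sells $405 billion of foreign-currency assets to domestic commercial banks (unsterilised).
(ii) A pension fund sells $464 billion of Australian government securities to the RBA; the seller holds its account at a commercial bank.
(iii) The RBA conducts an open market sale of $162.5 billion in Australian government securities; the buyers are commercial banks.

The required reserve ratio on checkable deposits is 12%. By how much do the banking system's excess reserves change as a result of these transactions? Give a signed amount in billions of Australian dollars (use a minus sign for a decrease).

-$159.18 billion

FX sale $405 billion: reserves −$405B, deposits 0.
Asset purchase (from non-banks) $464 billion: reserves +$464B, deposits +$464B.
OMO sale (to banks) $162.5 billion: reserves −$162.5B, deposits 0.
Totals: Δreserves = −$103.5B, Δdeposits = +$464B.
Δrequired reserves = 12% × +$464B = +$55.68B.
Δexcess reserves = Δreserves − Δrequired = −$103.5B − (+$55.68B) = -$159.18 billion.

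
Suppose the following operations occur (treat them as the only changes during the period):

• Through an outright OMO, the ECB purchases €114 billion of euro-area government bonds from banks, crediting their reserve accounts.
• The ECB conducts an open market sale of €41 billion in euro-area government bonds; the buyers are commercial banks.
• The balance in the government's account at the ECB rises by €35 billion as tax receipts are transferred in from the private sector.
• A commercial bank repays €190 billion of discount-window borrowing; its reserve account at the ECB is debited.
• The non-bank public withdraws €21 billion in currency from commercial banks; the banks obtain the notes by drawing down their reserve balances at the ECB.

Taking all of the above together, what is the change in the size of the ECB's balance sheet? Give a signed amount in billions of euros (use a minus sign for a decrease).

OMO purchase (from banks) €114 billion: an ECB asset is acquired → +€114B.
OMO sale (to banks) €41 billion: an ECB asset is shed → −€41B.
Government account inflow €35 billion: only the composition of liabilities changes → 0.
Discount-window repayment €190 billion: an ECB asset is shed → −€190B.
Currency withdrawal €21 billion: only the composition of liabilities changes → 0.
Net: 114 − 41 + 0 − 190 + 0 = -€117 billion.

-€117 billion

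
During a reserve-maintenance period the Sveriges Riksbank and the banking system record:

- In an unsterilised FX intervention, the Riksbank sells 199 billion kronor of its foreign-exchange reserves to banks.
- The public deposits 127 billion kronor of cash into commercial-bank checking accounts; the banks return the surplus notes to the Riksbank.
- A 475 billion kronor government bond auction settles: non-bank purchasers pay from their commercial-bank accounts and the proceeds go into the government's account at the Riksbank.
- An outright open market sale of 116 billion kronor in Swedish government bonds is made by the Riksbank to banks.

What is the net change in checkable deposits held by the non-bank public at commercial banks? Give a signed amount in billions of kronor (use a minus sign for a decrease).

FX sale 199 billion kronor: the counterparty is a bank, so public deposits are unchanged → 0.
Currency deposit 127 billion kronor: non-bank counterparties' bank balances rise → +127B.
Government account inflow 475 billion kronor: non-bank counterparties' bank balances fall → −475B.
OMO sale (to banks) 116 billion kronor: the counterparty is a bank, so public deposits are unchanged → 0.
Net: 0 + 127 − 475 + 0 = -348 billion.

-348 billion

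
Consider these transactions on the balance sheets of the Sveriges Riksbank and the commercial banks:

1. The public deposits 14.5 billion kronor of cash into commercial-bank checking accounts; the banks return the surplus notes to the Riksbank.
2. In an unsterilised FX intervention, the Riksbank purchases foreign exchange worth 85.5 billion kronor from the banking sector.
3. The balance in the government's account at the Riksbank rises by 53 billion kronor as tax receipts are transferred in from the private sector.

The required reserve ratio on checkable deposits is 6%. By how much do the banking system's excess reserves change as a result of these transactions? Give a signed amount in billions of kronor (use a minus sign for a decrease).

Currency deposit 14.5 billion kronor: reserves +14.5B, deposits +14.5B.
FX purchase 85.5 billion kronor: reserves +85.5B, deposits 0.
Government account inflow 53 billion kronor: reserves −53B, deposits −53B.
Totals: Δreserves = +47B, Δdeposits = −38.5B.
Δrequired reserves = 6% × −38.5B = −2.31B.
Δexcess reserves = Δreserves − Δrequired = +47B − (−2.31B) = +49.31 billion.

+49.31 billion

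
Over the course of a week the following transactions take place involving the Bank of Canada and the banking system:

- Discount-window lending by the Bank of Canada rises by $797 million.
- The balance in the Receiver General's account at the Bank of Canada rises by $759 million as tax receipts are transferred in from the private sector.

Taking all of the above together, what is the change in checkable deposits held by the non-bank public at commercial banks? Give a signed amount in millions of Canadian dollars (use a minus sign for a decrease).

-$759 million

Bank of Canada balance sheet:
  Assets:      Loans to banks +$797M
  Liabilities: Bank reserves +$38M, Government deposits +$759M
Commercial banking system:
  Assets:      Reserves at CB +$38M
  Liabilities: Checkable deposits −$759M, Borrowings from CB +$797M
So the change in checkable deposits held by the non-bank public at commercial banks is -$759 million.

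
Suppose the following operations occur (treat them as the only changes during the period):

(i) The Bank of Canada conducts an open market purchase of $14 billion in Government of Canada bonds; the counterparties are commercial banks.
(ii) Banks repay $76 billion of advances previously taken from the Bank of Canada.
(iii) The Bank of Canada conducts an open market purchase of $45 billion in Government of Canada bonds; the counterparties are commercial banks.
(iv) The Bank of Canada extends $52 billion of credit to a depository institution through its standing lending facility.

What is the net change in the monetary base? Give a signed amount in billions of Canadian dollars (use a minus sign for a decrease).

+$35 billion

OMO purchase (from banks) $14 billion: Bank of Canada balance sheet expands → +$14B.
Discount-window repayment $76 billion: Bank of Canada balance sheet contracts → −$76B.
OMO purchase (from banks) $45 billion: Bank of Canada balance sheet expands → +$45B.
Discount-window loan $52 billion: Bank of Canada balance sheet expands → +$52B.
Net: 14 − 76 + 45 + 52 = +$35 billion.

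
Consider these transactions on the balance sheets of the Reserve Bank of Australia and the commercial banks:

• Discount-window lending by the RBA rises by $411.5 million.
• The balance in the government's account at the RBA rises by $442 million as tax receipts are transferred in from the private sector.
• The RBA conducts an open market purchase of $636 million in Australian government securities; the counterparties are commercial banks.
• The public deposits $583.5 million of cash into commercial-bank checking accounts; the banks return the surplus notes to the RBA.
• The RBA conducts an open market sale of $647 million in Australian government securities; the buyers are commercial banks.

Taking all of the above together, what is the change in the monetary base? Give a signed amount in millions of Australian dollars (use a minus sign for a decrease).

Discount-window loan $411.5 million: RBA balance sheet expands → +$411.5M.
Government account inflow $442 million: reserves shift to a non-base liability → −$442M.
OMO purchase (from banks) $636 million: RBA balance sheet expands → +$636M.
Currency deposit $583.5 million: just a shift between currency and reserves — both are base money → 0.
OMO sale (to banks) $647 million: RBA balance sheet contracts → −$647M.
Net: 411.5 − 442 + 636 + 0 − 647 = -$41.5 million.

-$41.5 million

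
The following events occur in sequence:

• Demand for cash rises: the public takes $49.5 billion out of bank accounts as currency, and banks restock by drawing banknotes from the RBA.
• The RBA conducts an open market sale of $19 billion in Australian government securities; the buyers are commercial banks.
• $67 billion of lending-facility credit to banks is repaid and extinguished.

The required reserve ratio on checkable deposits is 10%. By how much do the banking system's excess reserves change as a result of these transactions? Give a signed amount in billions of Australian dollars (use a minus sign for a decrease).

-$130.55 billion

Currency withdrawal $49.5 billion: reserves −$49.5B, deposits −$49.5B.
OMO sale (to banks) $19 billion: reserves −$19B, deposits 0.
Discount-window repayment $67 billion: reserves −$67B, deposits 0.
Totals: Δreserves = −$135.5B, Δdeposits = −$49.5B.
Δrequired reserves = 10% × −$49.5B = −$4.95B.
Δexcess reserves = Δreserves − Δrequired = −$135.5B − (−$4.95B) = -$130.55 billion.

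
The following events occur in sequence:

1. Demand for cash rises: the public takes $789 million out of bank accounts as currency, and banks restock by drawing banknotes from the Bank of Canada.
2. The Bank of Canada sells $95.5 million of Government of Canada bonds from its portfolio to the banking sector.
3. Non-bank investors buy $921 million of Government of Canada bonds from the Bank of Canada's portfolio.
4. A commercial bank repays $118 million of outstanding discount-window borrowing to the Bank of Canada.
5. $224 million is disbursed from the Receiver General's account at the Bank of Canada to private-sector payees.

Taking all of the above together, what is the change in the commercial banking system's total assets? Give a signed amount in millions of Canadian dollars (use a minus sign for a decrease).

-$1604 million

Bank of Canada balance sheet:
  Assets:      Securities −$1016.5M, Loans to banks −$118M
  Liabilities: Bank reserves −$1699.5M, Currency in circulation +$789M, Government deposits −$224M
Commercial banking system:
  Assets:      Reserves at CB −$1699.5M, Securities +$95.5M
  Liabilities: Checkable deposits −$1486M, Borrowings from CB −$118M
Change in total bank assets = -$1604 million.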